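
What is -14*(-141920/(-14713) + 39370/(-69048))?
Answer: -4610020675/36282258 ≈ -127.06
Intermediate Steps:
-14*(-141920/(-14713) + 39370/(-69048)) = -14*(-141920*(-1/14713) + 39370*(-1/69048)) = -14*(141920/14713 - 19685/34524) = -14*4610020675/507951612 = -4610020675/36282258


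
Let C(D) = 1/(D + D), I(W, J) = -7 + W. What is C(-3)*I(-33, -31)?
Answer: 20/3 ≈ 6.6667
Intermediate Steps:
C(D) = 1/(2*D)
C(-3)*I(-33, -31) = ((½)/(-3))*(-7 - 33) = ((½)*(-⅓))*(-40) = -⅙*(-40) = 20/3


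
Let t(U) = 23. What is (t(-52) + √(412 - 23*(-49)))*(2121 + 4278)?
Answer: 147177 + 57591*√19 ≈ 3.9821e+5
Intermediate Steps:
(t(-52) + √(412 - 23*(-49)))*(2121 + 4278) = (23 + √(412 - 23*(-49)))*(2121 + 4278) = (23 + √(412 + 1127))*6399 = (23 + √1539)*6399 = (23 + 9*√19)*6399 = 147177 + 57591*√19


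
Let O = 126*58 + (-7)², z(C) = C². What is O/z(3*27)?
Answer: 7357/6561 ≈ 1.1213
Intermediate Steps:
O = 7357 (O = 7308 + 49 = 7357)
O/z(3*27) = 7357/((3*27)²) = 7357/(81²) = 7357/6561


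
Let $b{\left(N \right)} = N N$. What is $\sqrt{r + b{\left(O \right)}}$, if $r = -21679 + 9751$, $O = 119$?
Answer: $\sqrt{2233} \approx 47.255$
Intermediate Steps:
$r = -11928$
$b{\left(N \right)} = N^{2}$
$\sqrt{r + b{\left(O \right)}} = \sqrt{-11928 + 119^{2}} = \sqrt{-11928 + 14161} = \sqrt{2233}$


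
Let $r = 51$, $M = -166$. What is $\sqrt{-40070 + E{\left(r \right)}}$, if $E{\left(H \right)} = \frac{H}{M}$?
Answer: $\frac{13 i \sqrt{6533594}}{166} \approx 200.18 i$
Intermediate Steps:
$E{\left(H \right)} = - \frac{H}{166}$ ($E{\left(H \right)} = \frac{H}{-166} = H \left(- \frac{1}{166}\right) = - \frac{H}{166}$)
$\sqrt{-40070 + E{\left(r \right)}} = \sqrt{-40070 - \frac{51}{166}} = \sqrt{- \frac{6651671}{166}} = \frac{13 i \sqrt{6533594}}{166}$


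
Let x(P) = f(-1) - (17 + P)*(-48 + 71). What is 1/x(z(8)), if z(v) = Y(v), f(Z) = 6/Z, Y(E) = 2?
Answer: -1/443 ≈ -0.0022573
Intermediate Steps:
z(v) = 2
x(P) = -397 - 23*P (x(P) = 6/(-1) - (17 + P)*(-48 + 71) = 6*(-1) - (17 + P)*23 = -6 - (391 + 23*P) = -6 + (-391 - 23*P) = -397 - 23*P)
1/x(z(8)) = 1/(-397 - 23*2) = 1/(-397 - 46) = 1/(-443) = -1/443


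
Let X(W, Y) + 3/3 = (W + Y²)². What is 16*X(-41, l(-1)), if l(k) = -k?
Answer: 25584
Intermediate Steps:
X(W, Y) = -1 + (W + Y²)²
16*X(-41, l(-1)) = 16*(-1 + (-41 + (-1*(-1))²)²) = 16*(-1 + (-41 + 1²)²) = 16*(-1 + (-41 + 1)²) = 16*(-1 + (-40)²) = 16*(-1 + 1600) = 16*1599 = 25584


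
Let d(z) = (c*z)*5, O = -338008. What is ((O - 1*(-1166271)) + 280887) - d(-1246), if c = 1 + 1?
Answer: 1121610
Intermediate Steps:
c = 2
d(z) = 10*z (d(z) = (2*z)*5 = 10*z)
((O - 1*(-1166271)) + 280887) - d(-1246) = ((-338008 - 1*(-1166271)) + 280887) - 10*(-1246) = ((-338008 + 1166271) + 280887) - 1*(-12460) = (828263 + 280887) + 12460 = 1109150 + 12460 = 1121610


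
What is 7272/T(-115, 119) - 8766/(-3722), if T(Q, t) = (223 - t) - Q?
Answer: 4831023/135853 ≈ 35.561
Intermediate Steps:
T(Q, t) = 223 - Q - t
7272/T(-115, 119) - 8766/(-3722) = 7272/(223 - 1*(-115) - 1*119) - 8766/(-3722) = 7272/(223 + 115 - 119) - 8766*(-1/3722) = 7272/219 + 4383/1861 = 7272*(1/219) + 4383/1861 = 2424/73 + 4383/1861 = 4831023/135853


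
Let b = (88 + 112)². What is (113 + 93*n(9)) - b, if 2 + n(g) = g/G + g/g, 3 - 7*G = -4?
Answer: -39143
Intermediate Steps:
G = 1 (G = 3/7 - ⅐*(-4) = 3/7 + 4/7 = 1)
n(g) = -1 + g (n(g) = -2 + (g/1 + g/g) = -2 + (g*1 + 1) = -2 + (g + 1) = -2 + (1 + g) = -1 + g)
b = 40000 (b = 200² = 40000)
(113 + 93*n(9)) - b = (113 + 93*(-1 + 9)) - 1*40000 = (113 + 93*8) - 40000 = (113 + 744) - 40000 = 857 - 40000 = -39143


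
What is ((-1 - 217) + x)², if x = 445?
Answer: 51529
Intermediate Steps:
((-1 - 217) + x)² = ((-1 - 217) + 445)² = (-218 + 445)² = 227² = 51529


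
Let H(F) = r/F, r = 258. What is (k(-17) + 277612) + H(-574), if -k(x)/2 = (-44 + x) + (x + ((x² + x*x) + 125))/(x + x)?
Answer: 1355258875/4879 ≈ 2.7777e+5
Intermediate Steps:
H(F) = 258/F
k(x) = 88 - 2*x - (125 + x + 2*x²)/x (k(x) = -2*((-44 + x) + (x + ((x² + x*x) + 125))/(x + x)) = -2*((-44 + x) + (x + ((x² + x²) + 125))/((2*x))) = -2*((-44 + x) + (x + (2*x² + 125))*(1/(2*x))) = -2*((-44 + x) + (x + (125 + 2*x²))*(1/(2*x))) = -2*((-44 + x) + (125 + x + 2*x²)*(1/(2*x))) = -2*((-44 + x) + (125 + x + 2*x²)/(2*x)) = -2*(-44 + x + (125 + x + 2*x²)/(2*x)) = 88 - 2*x - (125 + x + 2*x²)/x)
(k(-17) + 277612) + H(-574) = ((87 - 125/(-17) - 4*(-17)) + 277612) + 258/(-574) = ((87 - 125*(-1/17) + 68) + 277612) + 258*(-1/574) = ((87 + 125/17 + 68) + 277612) - 129/287 = (2760/17 + 277612) - 129/287 = 4722164/17 - 129/287 = 1355258875/4879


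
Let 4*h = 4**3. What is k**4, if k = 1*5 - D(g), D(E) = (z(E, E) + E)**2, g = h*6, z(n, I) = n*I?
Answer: 56538416169308114509460477424241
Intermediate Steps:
h = 16 (h = (1/4)*4**3 = (1/4)*64 = 16)
z(n, I) = I*n
g = 96 (g = 16*6 = 96)
D(E) = (E + E**2)**2 (D(E) = (E*E + E)**2 = (E**2 + E)**2 = (E + E**2)**2)
k = -86713339 (k = 1*5 - 96**2*(1 + 96)**2 = 5 - 9216*97**2 = 5 - 9216*9409 = 5 - 1*86713344 = 5 - 86713344 = -86713339)
k**4 = (-86713339)**4 = 56538416169308114509460477424241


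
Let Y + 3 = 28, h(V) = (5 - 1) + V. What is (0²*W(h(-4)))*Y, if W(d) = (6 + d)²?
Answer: 0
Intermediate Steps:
h(V) = 4 + V
Y = 25 (Y = -3 + 28 = 25)
(0²*W(h(-4)))*Y = (0²*(6 + (4 - 4))²)*25 = (0*(6 + 0)²)*25 = (0*6²)*25 = (0*36)*25 = 0*25 = 0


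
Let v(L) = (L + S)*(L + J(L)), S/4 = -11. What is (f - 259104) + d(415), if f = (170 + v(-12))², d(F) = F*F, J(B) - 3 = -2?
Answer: 530917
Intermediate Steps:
S = -44 (S = 4*(-11) = -44)
J(B) = 1 (J(B) = 3 - 2 = 1)
d(F) = F²
v(L) = (1 + L)*(-44 + L) (v(L) = (L - 44)*(L + 1) = (-44 + L)*(1 + L) = (1 + L)*(-44 + L))
f = 617796 (f = (170 + (-44 + (-12)² - 43*(-12)))² = (170 + (-44 + 144 + 516))² = (170 + 616)² = 786² = 617796)
(f - 259104) + d(415) = (617796 - 259104) + 415² = 358692 + 172225 = 530917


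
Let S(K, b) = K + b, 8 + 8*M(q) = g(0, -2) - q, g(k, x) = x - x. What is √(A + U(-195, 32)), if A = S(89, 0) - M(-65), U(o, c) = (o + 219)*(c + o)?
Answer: I*√61282/4 ≈ 61.888*I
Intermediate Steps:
g(k, x) = 0
M(q) = -1 - q/8 (M(q) = -1 + (0 - q)/8 = -1 + (-q)/8 = -1 - q/8)
U(o, c) = (219 + o)*(c + o)
A = 655/8 (A = (89 + 0) - (-1 - ⅛*(-65)) = 89 - (-1 + 65/8) = 89 - 1*57/8 = 89 - 57/8 = 655/8 ≈ 81.875)
√(A + U(-195, 32)) = √(655/8 + ((-195)² + 219*32 + 219*(-195) + 32*(-195))) = √(655/8 + (38025 + 7008 - 42705 - 6240)) = √(655/8 - 3912) = √(-30641/8) = I*√61282/4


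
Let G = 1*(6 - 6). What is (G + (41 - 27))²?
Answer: 196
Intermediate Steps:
G = 0 (G = 1*0 = 0)
(G + (41 - 27))² = (0 + (41 - 27))² = (0 + 14)² = 14² = 196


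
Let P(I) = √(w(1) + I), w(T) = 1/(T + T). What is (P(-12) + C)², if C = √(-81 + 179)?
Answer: 173/2 + 14*I*√23 ≈ 86.5 + 67.142*I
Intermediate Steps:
w(T) = 1/(2*T)
P(I) = √(½ + I) (P(I) = √((½)/1 + I) = √((½)*1 + I) = √(½ + I))
C = 7*√2 (C = √98 = 7*√2 ≈ 9.8995)
(P(-12) + C)² = (√(2 + 4*(-12))/2 + 7*√2)² = (√(2 - 48)/2 + 7*√2)² = (√(-46)/2 + 7*√2)² = ((I*√46)/2 + 7*√2)² = (I*√46/2 + 7*√2)² = (7*√2 + I*√46/2)²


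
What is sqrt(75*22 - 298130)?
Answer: 4*I*sqrt(18530) ≈ 544.5*I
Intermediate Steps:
sqrt(75*22 - 298130) = sqrt(1650 - 298130) = sqrt(-296480) = 4*I*sqrt(18530)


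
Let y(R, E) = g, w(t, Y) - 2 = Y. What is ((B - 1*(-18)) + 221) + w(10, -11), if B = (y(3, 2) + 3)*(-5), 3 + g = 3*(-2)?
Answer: 260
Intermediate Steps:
w(t, Y) = 2 + Y
g = -9 (g = -3 + 3*(-2) = -3 - 6 = -9)
y(R, E) = -9
B = 30 (B = (-9 + 3)*(-5) = -6*(-5) = 30)
((B - 1*(-18)) + 221) + w(10, -11) = ((30 - 1*(-18)) + 221) + (2 - 11) = ((30 + 18) + 221) - 9 = (48 + 221) - 9 = 269 - 9 = 260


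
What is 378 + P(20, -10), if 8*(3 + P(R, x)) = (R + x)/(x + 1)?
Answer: 13495/36 ≈ 374.86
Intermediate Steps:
P(R, x) = -3 + (R + x)/(8*(1 + x)) (P(R, x) = -3 + ((R + x)/(x + 1))/8 = -3 + ((R + x)/(1 + x))/8 = -3 + (R + x)/(8*(1 + x)))
378 + P(20, -10) = 378 + (-24 + 20 - 23*(-10))/(8*(1 - 10)) = 378 + (⅛)*(-24 + 20 + 230)/(-9) = 378 + (⅛)*(-⅑)*226 = 378 - 113/36 = 13495/36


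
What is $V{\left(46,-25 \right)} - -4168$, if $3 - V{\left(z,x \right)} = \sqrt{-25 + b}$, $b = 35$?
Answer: $4171 - \sqrt{10} \approx 4167.8$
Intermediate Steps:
$V{\left(z,x \right)} = 3 - \sqrt{10}$ ($V{\left(z,x \right)} = 3 - \sqrt{-25 + 35} = 3 - \sqrt{10}$)
$V{\left(46,-25 \right)} - -4168 = \left(3 - \sqrt{10}\right) - -4168 = \left(3 - \sqrt{10}\right) + 4168 = 4171 - \sqrt{10}$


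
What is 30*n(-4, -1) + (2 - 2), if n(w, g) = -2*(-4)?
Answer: 240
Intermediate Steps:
n(w, g) = 8
30*n(-4, -1) + (2 - 2) = 30*8 + (2 - 2) = 240 + 0 = 240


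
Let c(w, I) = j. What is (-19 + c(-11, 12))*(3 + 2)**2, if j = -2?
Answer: -525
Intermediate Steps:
c(w, I) = -2
(-19 + c(-11, 12))*(3 + 2)**2 = (-19 - 2)*(3 + 2)**2 = -21*5**2 = -21*25 = -525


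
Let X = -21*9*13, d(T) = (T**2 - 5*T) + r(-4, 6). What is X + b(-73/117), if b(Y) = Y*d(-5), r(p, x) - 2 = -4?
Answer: -96991/39 ≈ -2486.9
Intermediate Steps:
r(p, x) = -2 (r(p, x) = 2 - 4 = -2)
d(T) = -2 + T**2 - 5*T (d(T) = (T**2 - 5*T) - 2 = -2 + T**2 - 5*T)
b(Y) = 48*Y (b(Y) = Y*(-2 + (-5)**2 - 5*(-5)) = Y*(-2 + 25 + 25) = Y*48 = 48*Y)
X = -2457 (X = -189*13 = -2457)
X + b(-73/117) = -2457 + 48*(-73/117) = -2457 - 1168/39 = -96991/39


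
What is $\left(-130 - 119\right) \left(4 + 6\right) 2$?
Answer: $-4980$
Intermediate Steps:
$\left(-130 - 119\right) \left(4 + 6\right) 2 = - 249 \cdot 10 \cdot 2 = \left(-249\right) 20 = -4980$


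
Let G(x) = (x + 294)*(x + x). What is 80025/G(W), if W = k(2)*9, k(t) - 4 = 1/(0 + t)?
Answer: 53350/18063 ≈ 2.9536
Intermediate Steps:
k(t) = 4 + 1/t (k(t) = 4 + 1/(0 + t) = 4 + 1/t)
W = 81/2 (W = (4 + 1/2)*9 = (4 + ½)*9 = (9/2)*9 = 81/2 ≈ 40.500)
G(x) = 2*x*(294 + x) (G(x) = (294 + x)*(2*x) = 2*x*(294 + x))
80025/G(W) = 80025/((2*(81/2)*(294 + 81/2))) = 80025/((2*(81/2)*(669/2))) = 80025/(54189/2) = 80025*(2/54189) = 53350/18063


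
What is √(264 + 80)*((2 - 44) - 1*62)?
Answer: -208*√86 ≈ -1928.9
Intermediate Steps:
√(264 + 80)*((2 - 44) - 1*62) = √344*(-42 - 62) = (2*√86)*(-104) = -208*√86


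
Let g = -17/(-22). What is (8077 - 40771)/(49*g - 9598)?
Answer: 719268/210323 ≈ 3.4198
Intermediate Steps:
g = 17/22 (g = -17*(-1/22) = 17/22 ≈ 0.77273)
(8077 - 40771)/(49*g - 9598) = (8077 - 40771)/(49*(17/22) - 9598) = -32694/(833/22 - 9598) = -32694/(-210323/22) = -32694*(-22/210323) = 719268/210323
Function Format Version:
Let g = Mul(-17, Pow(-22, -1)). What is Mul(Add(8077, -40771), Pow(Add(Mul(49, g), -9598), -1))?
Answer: Rational(719268, 210323) ≈ 3.4198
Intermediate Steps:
g = Rational(17, 22) (g = Mul(-17, Rational(-1, 22)) = Rational(17, 22) ≈ 0.77273)
Mul(Add(8077, -40771), Pow(Add(Mul(49, g), -9598), -1)) = Mul(Add(8077, -40771), Pow(Add(Mul(49, Rational(17, 22)), -9598), -1)) = Mul(-32694, Pow(Add(Rational(833, 22), -9598), -1)) = Mul(-32694, Pow(Rational(-210323, 22), -1)) = Mul(-32694, Rational(-22, 210323)) = Rational(719268, 210323)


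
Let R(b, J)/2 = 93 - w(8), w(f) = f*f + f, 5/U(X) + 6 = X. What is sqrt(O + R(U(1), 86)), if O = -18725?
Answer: I*sqrt(18683) ≈ 136.69*I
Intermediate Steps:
U(X) = 5/(-6 + X)
w(f) = f + f**2 (w(f) = f**2 + f = f + f**2)
R(b, J) = 42 (R(b, J) = 2*(93 - 8*(1 + 8)) = 2*(93 - 8*9) = 2*(93 - 1*72) = 2*(93 - 72) = 2*21 = 42)
sqrt(O + R(U(1), 86)) = sqrt(-18725 + 42) = sqrt(-18683) = I*sqrt(18683)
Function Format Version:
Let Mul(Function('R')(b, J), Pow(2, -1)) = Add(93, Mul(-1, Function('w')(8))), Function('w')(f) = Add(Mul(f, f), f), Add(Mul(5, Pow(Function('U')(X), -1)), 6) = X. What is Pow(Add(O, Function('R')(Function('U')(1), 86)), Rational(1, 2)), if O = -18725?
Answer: Mul(I, Pow(18683, Rational(1, 2))) ≈ Mul(136.69, I)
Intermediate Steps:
Function('U')(X) = Mul(5, Pow(Add(-6, X), -1))
Function('w')(f) = Add(f, Pow(f, 2)) (Function('w')(f) = Add(Pow(f, 2), f) = Add(f, Pow(f, 2)))
Function('R')(b, J) = 42 (Function('R')(b, J) = Mul(2, Add(93, Mul(-1, Mul(8, Add(1, 8))))) = Mul(2, Add(93, Mul(-1, Mul(8, 9)))) = Mul(2, Add(93, Mul(-1, 72))) = Mul(2, Add(93, -72)) = Mul(2, 21) = 42)
Pow(Add(O, Function('R')(Function('U')(1), 86)), Rational(1, 2)) = Pow(Add(-18725, 42), Rational(1, 2)) = Pow(-18683, Rational(1, 2)) = Mul(I, Pow(18683, Rational(1, 2)))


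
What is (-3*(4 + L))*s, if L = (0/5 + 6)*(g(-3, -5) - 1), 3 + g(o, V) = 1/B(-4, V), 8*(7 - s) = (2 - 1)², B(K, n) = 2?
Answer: 2805/8 ≈ 350.63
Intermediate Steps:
s = 55/8 (s = 7 - (2 - 1)²/8 = 7 - ⅛*1² = 7 - ⅛*1 = 7 - ⅛ = 55/8 ≈ 6.8750)
g(o, V) = -5/2 (g(o, V) = -3 + 1/2 = -3 + ½ = -5/2)
L = -21 (L = (0/5 + 6)*(-5/2 - 1) = (0*(⅕) + 6)*(-7/2) = (0 + 6)*(-7/2) = 6*(-7/2) = -21)
(-3*(4 + L))*s = -3*(4 - 21)*(55/8) = -3*(-17)*(55/8) = 51*(55/8) = 2805/8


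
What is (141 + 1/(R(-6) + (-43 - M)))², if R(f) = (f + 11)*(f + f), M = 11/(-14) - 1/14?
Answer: 10162252864/511225 ≈ 19878.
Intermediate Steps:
M = -6/7 (M = 11*(-1/14) - 1*1/14 = -11/14 - 1/14 = -6/7 ≈ -0.85714)
R(f) = 2*f*(11 + f) (R(f) = (11 + f)*(2*f) = 2*f*(11 + f))
(141 + 1/(R(-6) + (-43 - M)))² = (141 + 1/(2*(-6)*(11 - 6) + (-43 - 1*(-6/7))))² = (141 + 1/(2*(-6)*5 + (-43 + 6/7)))² = (141 + 1/(-60 - 295/7))² = (141 + 1/(-715/7))² = (141 - 7/715)² = (100808/715)² = 10162252864/511225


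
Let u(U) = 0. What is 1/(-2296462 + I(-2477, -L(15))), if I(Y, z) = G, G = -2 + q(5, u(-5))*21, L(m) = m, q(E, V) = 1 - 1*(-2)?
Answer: -1/2296401 ≈ -4.3546e-7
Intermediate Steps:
q(E, V) = 3 (q(E, V) = 1 + 2 = 3)
G = 61 (G = -2 + 3*21 = -2 + 63 = 61)
I(Y, z) = 61
1/(-2296462 + I(-2477, -L(15))) = 1/(-2296462 + 61) = 1/(-2296401) = -1/2296401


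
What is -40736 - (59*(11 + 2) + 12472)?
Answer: -53975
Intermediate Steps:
-40736 - (59*(11 + 2) + 12472) = -40736 - (59*13 + 12472) = -40736 - (767 + 12472) = -40736 - 1*13239 = -40736 - 13239 = -53975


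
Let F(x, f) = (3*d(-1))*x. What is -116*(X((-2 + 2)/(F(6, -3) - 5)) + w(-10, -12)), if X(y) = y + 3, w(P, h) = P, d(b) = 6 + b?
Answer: 812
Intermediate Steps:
F(x, f) = 15*x (F(x, f) = (3*(6 - 1))*x = (3*5)*x = 15*x)
X(y) = 3 + y
-116*(X((-2 + 2)/(F(6, -3) - 5)) + w(-10, -12)) = -116*((3 + (-2 + 2)/(15*6 - 5)) - 10) = -116*((3 + 0/(90 - 5)) - 10) = -116*((3 + 0/85) - 10) = -116*((3 + 0*(1/85)) - 10) = -116*((3 + 0) - 10) = -116*(3 - 10) = -116*(-7) = 812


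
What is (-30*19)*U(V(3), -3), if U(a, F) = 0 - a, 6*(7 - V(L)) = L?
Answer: 3705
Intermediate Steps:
V(L) = 7 - L/6
U(a, F) = -a
(-30*19)*U(V(3), -3) = (-30*19)*(-(7 - ⅙*3)) = -(-570)*(7 - ½) = -(-570)*13/2 = -570*(-13/2) = 3705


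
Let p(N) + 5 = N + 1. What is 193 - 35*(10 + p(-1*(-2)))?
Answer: -87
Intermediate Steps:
p(N) = -4 + N (p(N) = -5 + (N + 1) = -5 + (1 + N) = -4 + N)
193 - 35*(10 + p(-1*(-2))) = 193 - 35*(10 + (-4 - 1*(-2))) = 193 - 35*(10 + (-4 + 2)) = 193 - 35*(10 - 2) = 193 - 35*8 = 193 - 1*280 = 193 - 280 = -87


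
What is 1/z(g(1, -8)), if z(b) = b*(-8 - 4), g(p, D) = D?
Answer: 1/96 ≈ 0.010417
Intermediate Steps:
z(b) = -12*b (z(b) = b*(-12) = -12*b)
1/z(g(1, -8)) = 1/(-12*(-8)) = 1/96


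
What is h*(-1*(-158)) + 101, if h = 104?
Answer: 16533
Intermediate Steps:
h*(-1*(-158)) + 101 = 104*(-1*(-158)) + 101 = 104*158 + 101 = 16432 + 101 = 16533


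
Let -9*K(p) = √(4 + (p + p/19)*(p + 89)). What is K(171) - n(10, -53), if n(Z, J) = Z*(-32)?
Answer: 320 - 2*√11701/9 ≈ 295.96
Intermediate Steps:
n(Z, J) = -32*Z
K(p) = -√(4 + 20*p*(89 + p)/19)/9 (K(p) = -√(4 + (p + p/19)*(p + 89))/9 = -√(4 + (p + p*(1/19))*(89 + p))/9 = -√(4 + (p + p/19)*(89 + p))/9 = -√(4 + (20*p/19)*(89 + p))/9 = -√(4 + 20*p*(89 + p)/19)/9)
K(171) - n(10, -53) = -2*√(361 + 95*171² + 8455*171)/171 - (-32)*10 = -2*√(361 + 95*29241 + 1445805)/171 - 1*(-320) = -2*√(361 + 2777895 + 1445805)/171 + 320 = -2*√11701/9 + 320 = 320 - 2*√11701/9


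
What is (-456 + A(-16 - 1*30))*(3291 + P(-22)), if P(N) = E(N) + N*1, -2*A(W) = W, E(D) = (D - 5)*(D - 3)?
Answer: -1707752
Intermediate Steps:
E(D) = (-5 + D)*(-3 + D)
A(W) = -W/2
P(N) = 15 + N**2 - 7*N (P(N) = (15 + N**2 - 8*N) + N*1 = (15 + N**2 - 8*N) + N = 15 + N**2 - 7*N)
(-456 + A(-16 - 1*30))*(3291 + P(-22)) = (-456 - (-16 - 1*30)/2)*(3291 + (15 + (-22)**2 - 7*(-22))) = (-456 - (-16 - 30)/2)*(3291 + (15 + 484 + 154)) = (-456 - 1/2*(-46))*(3291 + 653) = (-456 + 23)*3944 = -433*3944 = -1707752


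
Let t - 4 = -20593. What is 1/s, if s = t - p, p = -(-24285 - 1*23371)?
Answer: -1/68245 ≈ -1.4653e-5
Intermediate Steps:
t = -20589 (t = 4 - 20593 = -20589)
p = 47656 (p = -(-24285 - 23371) = -1*(-47656) = 47656)
s = -68245 (s = -20589 - 1*47656 = -20589 - 47656 = -68245)
1/s = 1/(-68245) = -1/68245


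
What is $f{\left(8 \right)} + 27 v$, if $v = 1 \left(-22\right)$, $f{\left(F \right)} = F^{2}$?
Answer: $-530$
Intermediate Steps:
$v = -22$
$f{\left(8 \right)} + 27 v = 8^{2} + 27 \left(-22\right) = 64 - 594 = -530$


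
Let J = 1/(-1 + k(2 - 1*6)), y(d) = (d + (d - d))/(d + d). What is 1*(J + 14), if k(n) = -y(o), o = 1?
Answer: 40/3 ≈ 13.333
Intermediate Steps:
y(d) = ½ (y(d) = (d + 0)/((2*d)) = d*(1/(2*d)) = ½)
k(n) = -½ (k(n) = -1*½ = -½)
J = -⅔ (J = 1/(-1 - ½) = 1/(-3/2) = -⅔ ≈ -0.66667)
1*(J + 14) = 1*(-⅔ + 14) = 1*(40/3) = 40/3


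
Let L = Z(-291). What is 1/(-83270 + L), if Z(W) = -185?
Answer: -1/83455 ≈ -1.1983e-5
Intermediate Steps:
L = -185
1/(-83270 + L) = 1/(-83270 - 185) = 1/(-83455) = -1/83455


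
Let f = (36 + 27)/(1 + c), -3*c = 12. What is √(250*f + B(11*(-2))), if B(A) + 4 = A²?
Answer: 3*I*√530 ≈ 69.065*I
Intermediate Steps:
c = -4 (c = -⅓*12 = -4)
f = -21 (f = (36 + 27)/(1 - 4) = 63/(-3) = 63*(-⅓) = -21)
B(A) = -4 + A²
√(250*f + B(11*(-2))) = √(250*(-21) + (-4 + (11*(-2))²)) = √(-5250 + (-4 + (-22)²)) = √(-5250 + (-4 + 484)) = √(-5250 + 480) = √(-4770) = 3*I*√530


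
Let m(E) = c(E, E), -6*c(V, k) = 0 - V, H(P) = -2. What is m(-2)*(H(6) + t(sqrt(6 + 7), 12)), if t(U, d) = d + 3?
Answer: -13/3 ≈ -4.3333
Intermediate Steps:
c(V, k) = V/6 (c(V, k) = -(0 - V)/6 = -(-1)*V/6 = V/6)
t(U, d) = 3 + d
m(E) = E/6
m(-2)*(H(6) + t(sqrt(6 + 7), 12)) = ((1/6)*(-2))*(-2 + (3 + 12)) = -(-2 + 15)/3 = -1/3*13 = -13/3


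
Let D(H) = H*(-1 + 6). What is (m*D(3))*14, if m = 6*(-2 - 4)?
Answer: -7560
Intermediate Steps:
m = -36 (m = 6*(-6) = -36)
D(H) = 5*H (D(H) = H*5 = 5*H)
(m*D(3))*14 = -180*3*14 = -36*15*14 = -540*14 = -7560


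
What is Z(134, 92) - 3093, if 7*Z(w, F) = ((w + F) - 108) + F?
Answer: -3063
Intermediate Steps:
Z(w, F) = -108/7 + w/7 + 2*F/7 (Z(w, F) = (((w + F) - 108) + F)/7 = (((F + w) - 108) + F)/7 = ((-108 + F + w) + F)/7 = (-108 + w + 2*F)/7 = -108/7 + w/7 + 2*F/7)
Z(134, 92) - 3093 = (-108/7 + (⅐)*134 + (2/7)*92) - 3093 = (-108/7 + 134/7 + 184/7) - 3093 = 30 - 3093 = -3063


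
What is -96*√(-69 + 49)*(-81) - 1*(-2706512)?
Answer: 2706512 + 15552*I*√5 ≈ 2.7065e+6 + 34775.0*I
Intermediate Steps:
-96*√(-69 + 49)*(-81) - 1*(-2706512) = -192*I*√5*(-81) + 2706512 = 15552*I*√5 + 2706512 = 2706512 + 15552*I*√5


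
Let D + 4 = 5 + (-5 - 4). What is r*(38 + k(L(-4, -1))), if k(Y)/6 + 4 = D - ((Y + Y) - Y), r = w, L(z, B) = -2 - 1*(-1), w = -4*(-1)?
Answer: -112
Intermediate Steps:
D = -8 (D = -4 + (5 + (-5 - 4)) = -4 + (5 - 9) = -4 - 4 = -8)
w = 4
L(z, B) = -1 (L(z, B) = -2 + 1 = -1)
r = 4
k(Y) = -72 - 6*Y (k(Y) = -24 + 6*(-8 - ((Y + Y) - Y)) = -24 + 6*(-8 - (2*Y - Y)) = -24 + 6*(-8 - Y) = -24 + (-48 - 6*Y) = -72 - 6*Y)
r*(38 + k(L(-4, -1))) = 4*(38 + (-72 - 6*(-1))) = 4*(38 + (-72 + 6)) = 4*(38 - 66) = 4*(-28) = -112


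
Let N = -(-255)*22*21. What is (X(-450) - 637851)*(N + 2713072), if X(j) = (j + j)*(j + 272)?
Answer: -1352173618182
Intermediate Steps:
X(j) = 2*j*(272 + j) (X(j) = (2*j)*(272 + j) = 2*j*(272 + j))
N = 117810 (N = -85*(-66)*21 = 5610*21 = 117810)
(X(-450) - 637851)*(N + 2713072) = (2*(-450)*(272 - 450) - 637851)*(117810 + 2713072) = (2*(-450)*(-178) - 637851)*2830882 = (160200 - 637851)*2830882 = -477651*2830882 = -1352173618182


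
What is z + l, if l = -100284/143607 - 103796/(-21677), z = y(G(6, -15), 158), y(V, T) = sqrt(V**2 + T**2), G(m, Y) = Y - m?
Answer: 4243991968/1037656313 + sqrt(25405) ≈ 163.48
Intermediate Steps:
y(V, T) = sqrt(T**2 + V**2)
z = sqrt(25405) (z = sqrt(158**2 + (-15 - 1*6)**2) = sqrt(24964 + (-15 - 6)**2) = sqrt(24964 + (-21)**2) = sqrt(24964 + 441) = sqrt(25405) ≈ 159.39)
l = 4243991968/1037656313 (l = -100284*1/143607 - 103796*(-1/21677) = -33428/47869 + 103796/21677 = 4243991968/1037656313 ≈ 4.0900)
z + l = sqrt(25405) + 4243991968/1037656313 = 4243991968/1037656313 + sqrt(25405)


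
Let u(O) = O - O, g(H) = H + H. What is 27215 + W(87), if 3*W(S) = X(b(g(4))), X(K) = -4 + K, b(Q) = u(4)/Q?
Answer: 81641/3 ≈ 27214.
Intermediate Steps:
g(H) = 2*H
u(O) = 0
b(Q) = 0 (b(Q) = 0/Q = 0)
W(S) = -4/3 (W(S) = (-4 + 0)/3 = (⅓)*(-4) = -4/3)
27215 + W(87) = 27215 - 4/3 = 81641/3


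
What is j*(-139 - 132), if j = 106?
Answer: -28726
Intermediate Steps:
j*(-139 - 132) = 106*(-139 - 132) = 106*(-271) = -28726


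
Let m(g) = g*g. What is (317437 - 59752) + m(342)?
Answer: 374649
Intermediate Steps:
m(g) = g²
(317437 - 59752) + m(342) = (317437 - 59752) + 342² = 257685 + 116964 = 374649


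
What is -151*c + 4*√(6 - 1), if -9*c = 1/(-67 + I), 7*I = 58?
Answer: -1057/3699 + 4*√5 ≈ 8.6585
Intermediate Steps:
I = 58/7 (I = (⅐)*58 = 58/7 ≈ 8.2857)
c = 7/3699 (c = -1/(9*(-67 + 58/7)) = -1/(9*(-411/7)) = -⅑*(-7/411) = 7/3699 ≈ 0.0018924)
-151*c + 4*√(6 - 1) = -151*7/3699 + 4*√(6 - 1) = -1057/3699 + 4*√5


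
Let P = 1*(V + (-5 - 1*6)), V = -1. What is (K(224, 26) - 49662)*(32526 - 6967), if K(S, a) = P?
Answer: -1269617766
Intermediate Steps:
P = -12 (P = 1*(-1 + (-5 - 1*6)) = 1*(-1 + (-5 - 6)) = 1*(-1 - 11) = 1*(-12) = -12)
K(S, a) = -12
(K(224, 26) - 49662)*(32526 - 6967) = (-12 - 49662)*(32526 - 6967) = -49674*25559 = -1269617766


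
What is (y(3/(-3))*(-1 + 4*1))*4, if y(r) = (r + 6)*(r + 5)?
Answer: 240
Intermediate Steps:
y(r) = (5 + r)*(6 + r) (y(r) = (6 + r)*(5 + r) = (5 + r)*(6 + r))
(y(3/(-3))*(-1 + 4*1))*4 = ((30 + (3/(-3))**2 + 11*(3/(-3)))*(-1 + 4*1))*4 = ((30 + (3*(-1/3))**2 + 11*(3*(-1/3)))*(-1 + 4))*4 = ((30 + (-1)**2 + 11*(-1))*3)*4 = ((30 + 1 - 11)*3)*4 = (20*3)*4 = 60*4 = 240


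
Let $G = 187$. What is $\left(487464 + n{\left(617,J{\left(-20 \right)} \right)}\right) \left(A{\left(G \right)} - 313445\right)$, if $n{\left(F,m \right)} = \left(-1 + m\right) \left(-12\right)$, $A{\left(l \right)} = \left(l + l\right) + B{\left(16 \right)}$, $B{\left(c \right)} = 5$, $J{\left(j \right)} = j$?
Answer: $-152687297256$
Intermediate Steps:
$A{\left(l \right)} = 5 + 2 l$ ($A{\left(l \right)} = \left(l + l\right) + 5 = 2 l + 5 = 5 + 2 l$)
$n{\left(F,m \right)} = 12 - 12 m$
$\left(487464 + n{\left(617,J{\left(-20 \right)} \right)}\right) \left(A{\left(G \right)} - 313445\right) = \left(487464 + \left(12 - -240\right)\right) \left(\left(5 + 2 \cdot 187\right) - 313445\right) = \left(487464 + \left(12 + 240\right)\right) \left(\left(5 + 374\right) - 313445\right) = \left(487464 + 252\right) \left(379 - 313445\right) = 487716 \left(-313066\right) = -152687297256$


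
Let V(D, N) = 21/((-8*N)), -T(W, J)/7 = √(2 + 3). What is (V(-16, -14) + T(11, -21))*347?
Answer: 1041/16 - 2429*√5 ≈ -5366.3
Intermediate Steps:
T(W, J) = -7*√5 (T(W, J) = -7*√(2 + 3) = -7*√5)
V(D, N) = -21/(8*N) (V(D, N) = 21*(-1/(8*N)) = -21/(8*N))
(V(-16, -14) + T(11, -21))*347 = (-21/8/(-14) - 7*√5)*347 = (-21/8*(-1/14) - 7*√5)*347 = (3/16 - 7*√5)*347 = 1041/16 - 2429*√5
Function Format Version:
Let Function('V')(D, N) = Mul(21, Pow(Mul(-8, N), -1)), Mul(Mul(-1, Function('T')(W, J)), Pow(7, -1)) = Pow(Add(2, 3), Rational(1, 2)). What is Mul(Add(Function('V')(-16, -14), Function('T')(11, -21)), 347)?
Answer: Add(Rational(1041, 16), Mul(-2429, Pow(5, Rational(1, 2)))) ≈ -5366.3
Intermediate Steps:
Function('T')(W, J) = Mul(-7, Pow(5, Rational(1, 2))) (Function('T')(W, J) = Mul(-7, Pow(Add(2, 3), Rational(1, 2))) = Mul(-7, Pow(5, Rational(1, 2))))
Function('V')(D, N) = Mul(Rational(-21, 8), Pow(N, -1)) (Function('V')(D, N) = Mul(21, Mul(Rational(-1, 8), Pow(N, -1))) = Mul(Rational(-21, 8), Pow(N, -1)))
Mul(Add(Function('V')(-16, -14), Function('T')(11, -21)), 347) = Mul(Add(Mul(Rational(-21, 8), Pow(-14, -1)), Mul(-7, Pow(5, Rational(1, 2)))), 347) = Mul(Add(Mul(Rational(-21, 8), Rational(-1, 14)), Mul(-7, Pow(5, Rational(1, 2)))), 347) = Mul(Add(Rational(3, 16), Mul(-7, Pow(5, Rational(1, 2)))), 347) = Add(Rational(1041, 16), Mul(-2429, Pow(5, Rational(1, 2))))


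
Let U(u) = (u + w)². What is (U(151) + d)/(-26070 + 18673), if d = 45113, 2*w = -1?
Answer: -271053/29588 ≈ -9.1609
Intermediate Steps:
w = -½ (w = (½)*(-1) = -½ ≈ -0.50000)
U(u) = (-½ + u)² (U(u) = (u - ½)² = (-½ + u)²)
(U(151) + d)/(-26070 + 18673) = ((-1 + 2*151)²/4 + 45113)/(-26070 + 18673) = ((-1 + 302)²/4 + 45113)/(-7397) = ((¼)*301² + 45113)*(-1/7397) = ((¼)*90601 + 45113)*(-1/7397) = (90601/4 + 45113)*(-1/7397) = (271053/4)*(-1/7397) = -271053/29588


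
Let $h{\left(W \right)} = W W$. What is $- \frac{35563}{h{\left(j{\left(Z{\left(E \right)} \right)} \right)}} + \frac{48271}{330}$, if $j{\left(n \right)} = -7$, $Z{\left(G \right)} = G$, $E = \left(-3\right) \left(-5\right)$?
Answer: $- \frac{9370511}{16170} \approx -579.5$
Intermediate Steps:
$E = 15$
$h{\left(W \right)} = W^{2}$
$- \frac{35563}{h{\left(j{\left(Z{\left(E \right)} \right)} \right)}} + \frac{48271}{330} = - \frac{35563}{\left(-7\right)^{2}} + \frac{48271}{330} = - \frac{35563}{49} + 48271 \cdot \frac{1}{330} = \left(-35563\right) \frac{1}{49} + \frac{48271}{330} = - \frac{35563}{49} + \frac{48271}{330} = - \frac{9370511}{16170}$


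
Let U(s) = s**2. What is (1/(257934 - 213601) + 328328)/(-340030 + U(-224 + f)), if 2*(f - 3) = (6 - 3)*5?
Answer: -58223060900/52215008403 ≈ -1.1151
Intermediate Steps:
f = 21/2 (f = 3 + ((6 - 3)*5)/2 = 3 + (3*5)/2 = 3 + (1/2)*15 = 3 + 15/2 = 21/2 ≈ 10.500)
(1/(257934 - 213601) + 328328)/(-340030 + U(-224 + f)) = (1/(257934 - 213601) + 328328)/(-340030 + (-224 + 21/2)**2) = (1/44333 + 328328)/(-340030 + (-427/2)**2) = (1/44333 + 328328)/(-340030 + 182329/4) = 14555765225/(44333*(-1177791/4)) = (14555765225/44333)*(-4/1177791) = -58223060900/52215008403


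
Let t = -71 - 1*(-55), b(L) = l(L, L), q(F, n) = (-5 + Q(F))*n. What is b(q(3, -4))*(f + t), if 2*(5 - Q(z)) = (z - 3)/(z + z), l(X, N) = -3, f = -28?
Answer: 132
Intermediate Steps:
Q(z) = 5 - (-3 + z)/(4*z) (Q(z) = 5 - (z - 3)/(2*(z + z)) = 5 - (-3 + z)/(2*(2*z)) = 5 - (-3 + z)*1/(2*z)/2 = 5 - (-3 + z)/(4*z))
q(F, n) = n*(-5 + (3 + 19*F)/(4*F)) (q(F, n) = (-5 + (3 + 19*F)/(4*F))*n = n*(-5 + (3 + 19*F)/(4*F)))
b(L) = -3
t = -16 (t = -71 + 55 = -16)
b(q(3, -4))*(f + t) = -3*(-28 - 16) = -3*(-44) = 132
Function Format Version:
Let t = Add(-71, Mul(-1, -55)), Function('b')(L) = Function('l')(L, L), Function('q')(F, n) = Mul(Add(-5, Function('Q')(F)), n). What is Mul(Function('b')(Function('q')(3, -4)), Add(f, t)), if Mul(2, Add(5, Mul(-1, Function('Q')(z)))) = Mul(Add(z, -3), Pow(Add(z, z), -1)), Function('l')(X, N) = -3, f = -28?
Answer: 132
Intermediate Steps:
Function('Q')(z) = Add(5, Mul(Rational(-1, 4), Pow(z, -1), Add(-3, z))) (Function('Q')(z) = Add(5, Mul(Rational(-1, 2), Mul(Add(z, -3), Pow(Add(z, z), -1)))) = Add(5, Mul(Rational(-1, 2), Mul(Add(-3, z), Pow(Mul(2, z), -1)))) = Add(5, Mul(Rational(-1, 2), Mul(Add(-3, z), Mul(Rational(1, 2), Pow(z, -1))))) = Add(5, Mul(Rational(-1, 2), Mul(Rational(1, 2), Pow(z, -1), Add(-3, z)))) = Add(5, Mul(Rational(-1, 4), Pow(z, -1), Add(-3, z))))
Function('q')(F, n) = Mul(n, Add(-5, Mul(Rational(1, 4), Pow(F, -1), Add(3, Mul(19, F))))) (Function('q')(F, n) = Mul(Add(-5, Mul(Rational(1, 4), Pow(F, -1), Add(3, Mul(19, F)))), n) = Mul(n, Add(-5, Mul(Rational(1, 4), Pow(F, -1), Add(3, Mul(19, F))))))
Function('b')(L) = -3
t = -16 (t = Add(-71, 55) = -16)
Mul(Function('b')(Function('q')(3, -4)), Add(f, t)) = Mul(-3, Add(-28, -16)) = Mul(-3, -44) = 132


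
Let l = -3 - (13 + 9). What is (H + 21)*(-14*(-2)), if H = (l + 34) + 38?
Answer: 1904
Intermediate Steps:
l = -25 (l = -3 - 1*22 = -3 - 22 = -25)
H = 47 (H = (-25 + 34) + 38 = 9 + 38 = 47)
(H + 21)*(-14*(-2)) = (47 + 21)*(-14*(-2)) = 68*28 = 1904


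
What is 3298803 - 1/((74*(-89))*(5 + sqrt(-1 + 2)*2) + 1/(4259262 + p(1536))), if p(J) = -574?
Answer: 647667300942851213/196334034175 ≈ 3.2988e+6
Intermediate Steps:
3298803 - 1/((74*(-89))*(5 + sqrt(-1 + 2)*2) + 1/(4259262 + p(1536))) = 3298803 - 1/((74*(-89))*(5 + sqrt(-1 + 2)*2) + 1/(4259262 - 574)) = 3298803 - 1/(-6586*(5 + sqrt(1)*2) + 1/4258688) = 3298803 - 1/(-6586*(5 + 1*2) + 1/4258688) = 3298803 - 1/(-6586*(5 + 2) + 1/4258688) = 3298803 - 1/(-6586*7 + 1/4258688) = 3298803 - 1/(-46102 + 1/4258688) = 3298803 - 1/(-196334034175/4258688) = 3298803 - 1*(-4258688/196334034175) = 3298803 + 4258688/196334034175 = 647667300942851213/196334034175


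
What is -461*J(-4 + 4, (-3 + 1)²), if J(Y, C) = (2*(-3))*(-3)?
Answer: -8298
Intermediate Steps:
J(Y, C) = 18 (J(Y, C) = -6*(-3) = 18)
-461*J(-4 + 4, (-3 + 1)²) = -461*18 = -8298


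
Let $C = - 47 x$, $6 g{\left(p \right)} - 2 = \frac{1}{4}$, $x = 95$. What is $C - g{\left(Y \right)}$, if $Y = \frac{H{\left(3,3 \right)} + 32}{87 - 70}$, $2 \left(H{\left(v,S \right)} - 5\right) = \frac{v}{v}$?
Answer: $- \frac{35723}{8} \approx -4465.4$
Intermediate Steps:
$H{\left(v,S \right)} = \frac{11}{2}$ ($H{\left(v,S \right)} = 5 + \frac{v \frac{1}{v}}{2} = 5 + \frac{1}{2} \cdot 1 = 5 + \frac{1}{2} = \frac{11}{2}$)
$Y = \frac{75}{34}$ ($Y = \frac{\frac{11}{2} + 32}{87 - 70} = \frac{75}{2 \cdot 17} = \frac{75}{2} \cdot \frac{1}{17} = \frac{75}{34} \approx 2.2059$)
$g{\left(p \right)} = \frac{3}{8}$ ($g{\left(p \right)} = \frac{1}{3} + \frac{1}{6 \cdot 4} = \frac{1}{3} + \frac{1}{6} \cdot \frac{1}{4} = \frac{1}{3} + \frac{1}{24} = \frac{3}{8}$)
$C = -4465$ ($C = \left(-47\right) 95 = -4465$)
$C - g{\left(Y \right)} = -4465 - \frac{3}{8} = - \frac{35723}{8}$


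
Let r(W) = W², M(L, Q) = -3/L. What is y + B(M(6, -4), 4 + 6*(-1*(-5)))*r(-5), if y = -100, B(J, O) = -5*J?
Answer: -75/2 ≈ -37.500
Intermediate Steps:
y + B(M(6, -4), 4 + 6*(-1*(-5)))*r(-5) = -100 - (-15)/6*(-5)² = -100 - (-15)/6*25 = -100 - 5*(-½)*25 = -100 + (5/2)*25 = -100 + 125/2 = -75/2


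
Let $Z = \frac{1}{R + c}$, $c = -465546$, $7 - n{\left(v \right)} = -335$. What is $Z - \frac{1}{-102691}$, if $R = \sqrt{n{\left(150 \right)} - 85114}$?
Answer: $\frac{84462889301}{11128272615065804} - \frac{i \sqrt{21193}}{108366581444} \approx 7.5899 \cdot 10^{-6} - 1.3434 \cdot 10^{-9} i$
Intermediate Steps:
$n{\left(v \right)} = 342$ ($n{\left(v \right)} = 7 - -335 = 7 + 335 = 342$)
$R = 2 i \sqrt{21193}$ ($R = \sqrt{342 - 85114} = \sqrt{-84772} = 2 i \sqrt{21193} \approx 291.16 i$)
$Z = \frac{1}{-465546 + 2 i \sqrt{21193}}$ ($Z = \frac{1}{2 i \sqrt{21193} - 465546} = \frac{1}{-465546 + 2 i \sqrt{21193}} \approx -2.148 \cdot 10^{-6} - 1.34 \cdot 10^{-9} i$)
$Z - \frac{1}{-102691} = \left(- \frac{232773}{108366581444} - \frac{i \sqrt{21193}}{108366581444}\right) - \frac{1}{-102691} = \left(- \frac{232773}{108366581444} - \frac{i \sqrt{21193}}{108366581444}\right) - - \frac{1}{102691} = \left(- \frac{232773}{108366581444} - \frac{i \sqrt{21193}}{108366581444}\right) + \frac{1}{102691} = \frac{84462889301}{11128272615065804} - \frac{i \sqrt{21193}}{108366581444}$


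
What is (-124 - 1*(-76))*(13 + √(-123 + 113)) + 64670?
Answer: 64046 - 48*I*√10 ≈ 64046.0 - 151.79*I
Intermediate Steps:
(-124 - 1*(-76))*(13 + √(-123 + 113)) + 64670 = (-124 + 76)*(13 + √(-10)) + 64670 = -48*(13 + I*√10) + 64670 = (-624 - 48*I*√10) + 64670 = 64046 - 48*I*√10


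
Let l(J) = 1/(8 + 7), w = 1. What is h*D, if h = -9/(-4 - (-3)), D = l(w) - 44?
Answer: -1977/5 ≈ -395.40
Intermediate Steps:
l(J) = 1/15
D = -659/15 (D = 1/15 - 44 = -659/15 ≈ -43.933)
h = 9 (h = -9/(-4 - 1*(-3)) = -9/(-4 + 3) = -9/(-1) = -9*(-1) = 9)
h*D = 9*(-659/15) = -1977/5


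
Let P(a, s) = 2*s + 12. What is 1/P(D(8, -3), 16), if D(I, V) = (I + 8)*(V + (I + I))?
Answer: 1/44 ≈ 0.022727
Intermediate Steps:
D(I, V) = (8 + I)*(V + 2*I)
P(a, s) = 12 + 2*s
1/P(D(8, -3), 16) = 1/(12 + 2*16) = 1/(12 + 32) = 1/44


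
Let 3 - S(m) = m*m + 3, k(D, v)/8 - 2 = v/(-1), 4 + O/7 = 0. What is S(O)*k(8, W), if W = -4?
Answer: -37632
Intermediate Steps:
O = -28 (O = -28 + 7*0 = -28 + 0 = -28)
k(D, v) = 16 - 8*v (k(D, v) = 16 + 8*(v/(-1)) = 16 + 8*(v*(-1)) = 16 + 8*(-v) = 16 - 8*v)
S(m) = -m**2 (S(m) = 3 - (m*m + 3) = 3 - (m**2 + 3) = 3 - (3 + m**2) = 3 + (-3 - m**2) = -m**2)
S(O)*k(8, W) = (-1*(-28)**2)*(16 - 8*(-4)) = (-1*784)*(16 + 32) = -784*48 = -37632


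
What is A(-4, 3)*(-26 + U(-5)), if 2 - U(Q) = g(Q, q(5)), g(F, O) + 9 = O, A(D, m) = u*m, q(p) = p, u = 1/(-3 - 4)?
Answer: 60/7 ≈ 8.5714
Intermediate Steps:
u = -⅐ (u = 1/(-7) = -⅐ ≈ -0.14286)
A(D, m) = -m/7
g(F, O) = -9 + O
U(Q) = 6 (U(Q) = 2 - (-9 + 5) = 2 - 1*(-4) = 2 + 4 = 6)
A(-4, 3)*(-26 + U(-5)) = (-⅐*3)*(-26 + 6) = -3/7*(-20) = 60/7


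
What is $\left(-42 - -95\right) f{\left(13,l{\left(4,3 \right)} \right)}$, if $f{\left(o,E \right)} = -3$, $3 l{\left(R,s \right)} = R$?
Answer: $-159$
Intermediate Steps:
$l{\left(R,s \right)} = \frac{R}{3}$
$\left(-42 - -95\right) f{\left(13,l{\left(4,3 \right)} \right)} = \left(-42 - -95\right) \left(-3\right) = \left(-42 + 95\right) \left(-3\right) = 53 \left(-3\right) = -159$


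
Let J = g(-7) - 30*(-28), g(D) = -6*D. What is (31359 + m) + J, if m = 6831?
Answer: 39072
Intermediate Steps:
J = 882 (J = -6*(-7) - 30*(-28) = 42 + 840 = 882)
(31359 + m) + J = (31359 + 6831) + 882 = 38190 + 882 = 39072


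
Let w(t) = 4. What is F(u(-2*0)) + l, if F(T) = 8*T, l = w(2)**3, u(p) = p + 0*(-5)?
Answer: 64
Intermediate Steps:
u(p) = p (u(p) = p + 0 = p)
l = 64 (l = 4**3 = 64)
F(u(-2*0)) + l = 8*(-2*0) + 64 = 8*0 + 64 = 0 + 64 = 64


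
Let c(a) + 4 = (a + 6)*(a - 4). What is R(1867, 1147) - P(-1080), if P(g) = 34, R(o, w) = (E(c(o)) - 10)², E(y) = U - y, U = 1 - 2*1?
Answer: 12175954232802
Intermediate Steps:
U = -1 (U = 1 - 2 = -1)
c(a) = -4 + (-4 + a)*(6 + a) (c(a) = -4 + (a + 6)*(a - 4) = -4 + (6 + a)*(-4 + a) = -4 + (-4 + a)*(6 + a))
E(y) = -1 - y
R(o, w) = (17 - o² - 2*o)² (R(o, w) = ((-1 - (-28 + o² + 2*o)) - 10)² = ((-1 + (28 - o² - 2*o)) - 10)² = ((27 - o² - 2*o) - 10)² = (17 - o² - 2*o)²)
R(1867, 1147) - P(-1080) = (-17 + 1867² + 2*1867)² - 1*34 = (-17 + 3485689 + 3734)² - 34 = 3489406² - 34 = 12175954232836 - 34 = 12175954232802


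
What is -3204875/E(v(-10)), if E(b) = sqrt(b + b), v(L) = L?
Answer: 640975*I*sqrt(5)/2 ≈ 7.1663e+5*I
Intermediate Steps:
E(b) = sqrt(2)*sqrt(b) (E(b) = sqrt(2*b) = sqrt(2)*sqrt(b))
-3204875/E(v(-10)) = -3204875*(-I*sqrt(5)/10) = -(-640975)*I*sqrt(5)/2 = 640975*I*sqrt(5)/2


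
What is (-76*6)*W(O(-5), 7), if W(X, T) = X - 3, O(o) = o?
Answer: 3648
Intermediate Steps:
W(X, T) = -3 + X
(-76*6)*W(O(-5), 7) = (-76*6)*(-3 - 5) = -456*(-8) = 3648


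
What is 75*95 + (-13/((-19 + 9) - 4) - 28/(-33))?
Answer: 3292571/462 ≈ 7126.8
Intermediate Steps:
75*95 + (-13/((-19 + 9) - 4) - 28/(-33)) = 7125 + (-13/(-10 - 4) - 28*(-1/33)) = 7125 + (-13/(-14) + 28/33) = 7125 + (-13*(-1/14) + 28/33) = 7125 + (13/14 + 28/33) = 7125 + 821/462 = 3292571/462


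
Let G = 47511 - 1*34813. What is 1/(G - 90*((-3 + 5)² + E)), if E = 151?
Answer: -1/1252 ≈ -0.00079872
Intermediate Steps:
G = 12698 (G = 47511 - 34813 = 12698)
1/(G - 90*((-3 + 5)² + E)) = 1/(12698 - 90*((-3 + 5)² + 151)) = 1/(12698 - 90*(2² + 151)) = 1/(12698 - 90*(4 + 151)) = 1/(12698 - 90*155) = 1/(12698 - 13950) = 1/(-1252) = -1/1252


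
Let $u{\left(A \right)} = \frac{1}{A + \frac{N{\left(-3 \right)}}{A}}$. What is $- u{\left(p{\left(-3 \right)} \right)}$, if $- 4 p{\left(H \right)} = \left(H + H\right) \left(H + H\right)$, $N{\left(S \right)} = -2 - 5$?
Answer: $\frac{9}{74} \approx 0.12162$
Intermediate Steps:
$N{\left(S \right)} = -7$
$p{\left(H \right)} = - H^{2}$ ($p{\left(H \right)} = - \frac{\left(H + H\right) \left(H + H\right)}{4} = - \frac{2 H 2 H}{4} = - \frac{4 H^{2}}{4} = - H^{2}$)
$u{\left(A \right)} = \frac{1}{A - \frac{7}{A}}$
$- u{\left(p{\left(-3 \right)} \right)} = - \frac{\left(-1\right) \left(-3\right)^{2}}{-7 + \left(- \left(-3\right)^{2}\right)^{2}} = - \frac{\left(-1\right) 9}{-7 + \left(\left(-1\right) 9\right)^{2}} = - \frac{-9}{-7 + \left(-9\right)^{2}} = - \frac{-9}{-7 + 81} = - \frac{-9}{74} = \left(-1\right) \left(- \frac{9}{74}\right) = \frac{9}{74}$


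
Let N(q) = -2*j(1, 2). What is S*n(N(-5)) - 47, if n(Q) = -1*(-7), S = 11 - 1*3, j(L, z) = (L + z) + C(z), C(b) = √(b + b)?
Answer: 9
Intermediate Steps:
C(b) = √2*√b (C(b) = √(2*b) = √2*√b)
j(L, z) = L + z + √2*√z (j(L, z) = (L + z) + √2*√z = L + z + √2*√z)
N(q) = -10 (N(q) = -2*(1 + 2 + √2*√2) = -2*(1 + 2 + 2) = -2*5 = -10)
S = 8 (S = 11 - 3 = 8)
n(Q) = 7
S*n(N(-5)) - 47 = 8*7 - 47 = 56 - 47 = 9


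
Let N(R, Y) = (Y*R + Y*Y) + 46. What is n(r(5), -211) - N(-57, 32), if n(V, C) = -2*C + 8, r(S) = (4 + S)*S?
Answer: 1184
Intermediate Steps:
r(S) = S*(4 + S)
N(R, Y) = 46 + Y**2 + R*Y (N(R, Y) = (R*Y + Y**2) + 46 = (Y**2 + R*Y) + 46 = 46 + Y**2 + R*Y)
n(V, C) = 8 - 2*C
n(r(5), -211) - N(-57, 32) = (8 - 2*(-211)) - (46 + 32**2 - 57*32) = (8 + 422) - (46 + 1024 - 1824) = 430 - 1*(-754) = 430 + 754 = 1184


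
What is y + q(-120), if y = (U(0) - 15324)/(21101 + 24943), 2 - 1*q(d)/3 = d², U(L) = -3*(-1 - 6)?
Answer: -662946613/15348 ≈ -43194.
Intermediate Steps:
U(L) = 21 (U(L) = -3*(-7) = 21)
q(d) = 6 - 3*d²
y = -5101/15348 (y = (21 - 15324)/(21101 + 24943) = -15303/46044 = -15303*1/46044 = -5101/15348 ≈ -0.33236)
y + q(-120) = -5101/15348 + (6 - 3*(-120)²) = -5101/15348 + (6 - 3*14400) = -5101/15348 + (6 - 43200) = -5101/15348 - 43194 = -662946613/15348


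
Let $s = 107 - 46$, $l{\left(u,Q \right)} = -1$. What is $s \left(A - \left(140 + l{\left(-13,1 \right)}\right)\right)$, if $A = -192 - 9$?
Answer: $-20740$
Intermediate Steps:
$s = 61$
$A = -201$
$s \left(A - \left(140 + l{\left(-13,1 \right)}\right)\right) = 61 \left(-201 - 139\right) = 61 \left(-340\right) = -20740$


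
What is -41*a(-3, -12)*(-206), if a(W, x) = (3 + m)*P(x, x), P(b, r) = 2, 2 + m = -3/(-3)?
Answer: 33784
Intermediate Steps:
m = -1 (m = -2 - 3/(-3) = -2 - 3*(-⅓) = -2 + 1 = -1)
a(W, x) = 4 (a(W, x) = (3 - 1)*2 = 2*2 = 4)
-41*a(-3, -12)*(-206) = -41*4*(-206) = -164*(-206) = 33784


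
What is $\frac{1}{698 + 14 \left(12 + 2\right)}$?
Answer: $\frac{1}{894} \approx 0.0011186$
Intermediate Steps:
$\frac{1}{698 + 14 \left(12 + 2\right)} = \frac{1}{698 + 14 \cdot 14} = \frac{1}{698 + 196} = \frac{1}{894}$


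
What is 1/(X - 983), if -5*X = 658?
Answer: -5/5573 ≈ -0.00089718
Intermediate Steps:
X = -658/5 (X = -⅕*658 = -658/5 ≈ -131.60)
1/(X - 983) = 1/(-658/5 - 983) = 1/(-5573/5) = -5/5573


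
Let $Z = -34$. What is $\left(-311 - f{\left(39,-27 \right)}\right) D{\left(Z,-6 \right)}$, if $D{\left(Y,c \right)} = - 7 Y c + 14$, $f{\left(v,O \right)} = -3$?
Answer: $435512$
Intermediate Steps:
$D{\left(Y,c \right)} = 14 - 7 Y c$ ($D{\left(Y,c \right)} = - 7 Y c + 14 = 14 - 7 Y c$)
$\left(-311 - f{\left(39,-27 \right)}\right) D{\left(Z,-6 \right)} = \left(-311 - -3\right) \left(14 - \left(-238\right) \left(-6\right)\right) = \left(-311 + 3\right) \left(14 - 1428\right) = \left(-308\right) \left(-1414\right) = 435512$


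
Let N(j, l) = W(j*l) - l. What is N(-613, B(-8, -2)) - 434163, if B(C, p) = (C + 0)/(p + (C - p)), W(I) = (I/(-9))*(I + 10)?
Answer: -475235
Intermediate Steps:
W(I) = -I*(10 + I)/9 (W(I) = (I*(-⅑))*(10 + I) = (-I/9)*(10 + I) = -I*(10 + I)/9)
B(C, p) = 1 (B(C, p) = C/C = 1)
N(j, l) = -l - j*l*(10 + j*l)/9 (N(j, l) = -j*l*(10 + j*l)/9 - l = -l - j*l*(10 + j*l)/9)
N(-613, B(-8, -2)) - 434163 = (⅑)*1*(-9 - 1*(-613)*(10 - 613*1)) - 434163 = (⅑)*1*(-9 - 1*(-613)*(10 - 613)) - 434163 = (⅑)*1*(-9 - 1*(-613)*(-603)) - 434163 = (⅑)*1*(-9 - 369639) - 434163 = (⅑)*1*(-369648) - 434163 = -41072 - 434163 = -475235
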